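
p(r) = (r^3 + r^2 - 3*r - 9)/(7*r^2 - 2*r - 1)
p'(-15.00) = 0.14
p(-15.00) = -1.94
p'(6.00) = 0.17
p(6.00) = 0.94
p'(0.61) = 450.39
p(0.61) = -26.59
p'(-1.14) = -1.09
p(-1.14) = -0.56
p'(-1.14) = -1.09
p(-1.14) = -0.56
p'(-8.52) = 0.14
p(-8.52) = -1.01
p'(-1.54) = -0.33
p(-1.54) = -0.30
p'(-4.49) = 0.13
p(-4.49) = -0.44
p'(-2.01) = -0.05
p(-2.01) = -0.23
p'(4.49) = 0.19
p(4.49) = 0.67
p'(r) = (2 - 14*r)*(r^3 + r^2 - 3*r - 9)/(7*r^2 - 2*r - 1)^2 + (3*r^2 + 2*r - 3)/(7*r^2 - 2*r - 1) = (7*r^4 - 4*r^3 + 16*r^2 + 124*r - 15)/(49*r^4 - 28*r^3 - 10*r^2 + 4*r + 1)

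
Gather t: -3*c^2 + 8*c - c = -3*c^2 + 7*c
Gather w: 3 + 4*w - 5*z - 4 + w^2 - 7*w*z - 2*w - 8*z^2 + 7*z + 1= w^2 + w*(2 - 7*z) - 8*z^2 + 2*z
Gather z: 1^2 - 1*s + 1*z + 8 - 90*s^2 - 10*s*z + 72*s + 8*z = -90*s^2 + 71*s + z*(9 - 10*s) + 9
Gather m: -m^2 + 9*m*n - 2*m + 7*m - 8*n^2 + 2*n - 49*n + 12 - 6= -m^2 + m*(9*n + 5) - 8*n^2 - 47*n + 6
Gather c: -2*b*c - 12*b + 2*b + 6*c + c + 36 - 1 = -10*b + c*(7 - 2*b) + 35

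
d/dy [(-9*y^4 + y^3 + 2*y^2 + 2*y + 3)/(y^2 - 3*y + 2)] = (-18*y^5 + 82*y^4 - 78*y^3 - 2*y^2 + 2*y + 13)/(y^4 - 6*y^3 + 13*y^2 - 12*y + 4)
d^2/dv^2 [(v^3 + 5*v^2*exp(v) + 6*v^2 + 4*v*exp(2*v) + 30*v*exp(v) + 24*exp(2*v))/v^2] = (5*v^4 + 16*v^3*exp(v) + 30*v^3 + 80*v^2*exp(v) - 60*v^2 - 184*v*exp(v) + 60*v + 144*exp(v))*exp(v)/v^4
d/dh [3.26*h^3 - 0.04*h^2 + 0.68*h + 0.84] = 9.78*h^2 - 0.08*h + 0.68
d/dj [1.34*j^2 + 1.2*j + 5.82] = 2.68*j + 1.2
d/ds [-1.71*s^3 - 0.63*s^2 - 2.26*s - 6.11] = -5.13*s^2 - 1.26*s - 2.26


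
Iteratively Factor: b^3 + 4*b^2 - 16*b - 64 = (b - 4)*(b^2 + 8*b + 16) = (b - 4)*(b + 4)*(b + 4)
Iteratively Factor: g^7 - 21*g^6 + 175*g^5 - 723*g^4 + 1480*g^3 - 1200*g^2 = (g - 3)*(g^6 - 18*g^5 + 121*g^4 - 360*g^3 + 400*g^2) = g*(g - 3)*(g^5 - 18*g^4 + 121*g^3 - 360*g^2 + 400*g) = g^2*(g - 3)*(g^4 - 18*g^3 + 121*g^2 - 360*g + 400) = g^2*(g - 5)*(g - 3)*(g^3 - 13*g^2 + 56*g - 80) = g^2*(g - 5)*(g - 4)*(g - 3)*(g^2 - 9*g + 20) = g^2*(g - 5)*(g - 4)^2*(g - 3)*(g - 5)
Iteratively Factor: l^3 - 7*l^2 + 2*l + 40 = (l + 2)*(l^2 - 9*l + 20) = (l - 4)*(l + 2)*(l - 5)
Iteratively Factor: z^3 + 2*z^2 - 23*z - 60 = (z - 5)*(z^2 + 7*z + 12) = (z - 5)*(z + 4)*(z + 3)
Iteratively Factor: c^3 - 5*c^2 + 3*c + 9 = (c - 3)*(c^2 - 2*c - 3) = (c - 3)^2*(c + 1)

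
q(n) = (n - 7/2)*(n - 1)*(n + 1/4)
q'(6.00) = 59.38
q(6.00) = 78.12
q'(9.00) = 168.88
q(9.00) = 407.00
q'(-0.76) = 10.57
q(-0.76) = -3.82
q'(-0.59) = 8.43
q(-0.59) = -2.21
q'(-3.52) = 69.47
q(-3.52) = -103.76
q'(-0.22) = 4.39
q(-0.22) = 0.14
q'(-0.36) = 5.82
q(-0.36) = -0.58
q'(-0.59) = 8.43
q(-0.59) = -2.21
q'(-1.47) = 21.35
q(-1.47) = -14.98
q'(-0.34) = 5.61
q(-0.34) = -0.46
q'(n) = (n - 7/2)*(n - 1) + (n - 7/2)*(n + 1/4) + (n - 1)*(n + 1/4) = 3*n^2 - 17*n/2 + 19/8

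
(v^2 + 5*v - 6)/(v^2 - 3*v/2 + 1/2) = 2*(v + 6)/(2*v - 1)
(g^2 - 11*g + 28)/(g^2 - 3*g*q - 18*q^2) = (-g^2 + 11*g - 28)/(-g^2 + 3*g*q + 18*q^2)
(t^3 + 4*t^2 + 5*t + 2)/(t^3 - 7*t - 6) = (t + 1)/(t - 3)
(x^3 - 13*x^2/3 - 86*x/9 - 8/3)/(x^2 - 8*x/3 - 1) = (x^2 - 14*x/3 - 8)/(x - 3)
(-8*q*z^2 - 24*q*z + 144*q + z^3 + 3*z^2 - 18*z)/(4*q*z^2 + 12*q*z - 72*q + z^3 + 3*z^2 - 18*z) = (-8*q + z)/(4*q + z)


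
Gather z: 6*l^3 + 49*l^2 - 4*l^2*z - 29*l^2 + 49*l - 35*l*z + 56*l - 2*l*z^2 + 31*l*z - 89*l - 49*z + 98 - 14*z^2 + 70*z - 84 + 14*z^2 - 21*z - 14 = 6*l^3 + 20*l^2 - 2*l*z^2 + 16*l + z*(-4*l^2 - 4*l)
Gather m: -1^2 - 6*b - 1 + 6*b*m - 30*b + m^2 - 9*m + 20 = -36*b + m^2 + m*(6*b - 9) + 18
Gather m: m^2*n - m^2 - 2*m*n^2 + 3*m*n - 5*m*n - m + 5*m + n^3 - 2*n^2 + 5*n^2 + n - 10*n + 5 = m^2*(n - 1) + m*(-2*n^2 - 2*n + 4) + n^3 + 3*n^2 - 9*n + 5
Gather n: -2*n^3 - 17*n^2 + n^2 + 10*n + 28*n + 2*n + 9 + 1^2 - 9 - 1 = -2*n^3 - 16*n^2 + 40*n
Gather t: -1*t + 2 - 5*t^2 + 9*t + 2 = -5*t^2 + 8*t + 4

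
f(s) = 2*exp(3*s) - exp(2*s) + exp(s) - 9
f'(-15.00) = 0.00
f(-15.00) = -9.00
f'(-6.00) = 0.00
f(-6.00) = -9.00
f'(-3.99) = 0.02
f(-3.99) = -8.98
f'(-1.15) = 0.31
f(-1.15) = -8.72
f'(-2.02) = 0.11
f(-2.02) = -8.88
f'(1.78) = 1186.68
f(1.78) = 378.79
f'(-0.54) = 1.09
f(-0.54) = -8.36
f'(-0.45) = 1.38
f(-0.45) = -8.25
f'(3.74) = 444144.26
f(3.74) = 147476.41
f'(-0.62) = 0.89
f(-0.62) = -8.44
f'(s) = 6*exp(3*s) - 2*exp(2*s) + exp(s) = (6*exp(2*s) - 2*exp(s) + 1)*exp(s)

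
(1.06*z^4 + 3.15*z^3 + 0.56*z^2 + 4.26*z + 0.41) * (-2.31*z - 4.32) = -2.4486*z^5 - 11.8557*z^4 - 14.9016*z^3 - 12.2598*z^2 - 19.3503*z - 1.7712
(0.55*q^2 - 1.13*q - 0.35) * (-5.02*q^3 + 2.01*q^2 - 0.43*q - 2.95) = -2.761*q^5 + 6.7781*q^4 - 0.7508*q^3 - 1.8401*q^2 + 3.484*q + 1.0325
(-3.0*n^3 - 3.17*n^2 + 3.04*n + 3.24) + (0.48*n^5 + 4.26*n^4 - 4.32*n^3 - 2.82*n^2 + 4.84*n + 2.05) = 0.48*n^5 + 4.26*n^4 - 7.32*n^3 - 5.99*n^2 + 7.88*n + 5.29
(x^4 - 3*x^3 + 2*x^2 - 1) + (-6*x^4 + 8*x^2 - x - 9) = -5*x^4 - 3*x^3 + 10*x^2 - x - 10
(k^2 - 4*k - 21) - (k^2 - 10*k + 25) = 6*k - 46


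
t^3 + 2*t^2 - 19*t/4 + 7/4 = (t - 1)*(t - 1/2)*(t + 7/2)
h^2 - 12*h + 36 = (h - 6)^2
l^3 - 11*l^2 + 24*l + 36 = (l - 6)^2*(l + 1)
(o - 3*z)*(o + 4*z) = o^2 + o*z - 12*z^2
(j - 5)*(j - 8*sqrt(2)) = j^2 - 8*sqrt(2)*j - 5*j + 40*sqrt(2)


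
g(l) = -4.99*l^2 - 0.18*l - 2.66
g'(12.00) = -119.94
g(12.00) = -723.38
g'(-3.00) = 29.76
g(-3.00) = -47.03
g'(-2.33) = 23.07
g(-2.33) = -29.33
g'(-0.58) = 5.61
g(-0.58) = -4.23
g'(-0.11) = 0.92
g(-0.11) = -2.70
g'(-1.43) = 14.09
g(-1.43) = -12.61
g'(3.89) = -39.00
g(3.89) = -78.87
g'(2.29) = -23.03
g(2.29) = -29.24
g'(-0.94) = 9.20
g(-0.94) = -6.90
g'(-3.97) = 39.44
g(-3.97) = -80.59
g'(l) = -9.98*l - 0.18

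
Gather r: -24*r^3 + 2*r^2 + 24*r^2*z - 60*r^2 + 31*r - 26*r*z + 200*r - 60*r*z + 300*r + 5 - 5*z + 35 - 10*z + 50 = -24*r^3 + r^2*(24*z - 58) + r*(531 - 86*z) - 15*z + 90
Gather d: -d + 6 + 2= 8 - d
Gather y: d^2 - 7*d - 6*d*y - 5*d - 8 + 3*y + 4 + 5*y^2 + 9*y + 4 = d^2 - 12*d + 5*y^2 + y*(12 - 6*d)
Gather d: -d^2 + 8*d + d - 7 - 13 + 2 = -d^2 + 9*d - 18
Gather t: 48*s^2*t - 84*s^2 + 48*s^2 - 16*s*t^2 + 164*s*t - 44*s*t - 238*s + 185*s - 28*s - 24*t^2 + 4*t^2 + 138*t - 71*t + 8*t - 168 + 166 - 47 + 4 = -36*s^2 - 81*s + t^2*(-16*s - 20) + t*(48*s^2 + 120*s + 75) - 45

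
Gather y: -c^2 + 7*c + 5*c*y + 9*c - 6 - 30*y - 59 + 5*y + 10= -c^2 + 16*c + y*(5*c - 25) - 55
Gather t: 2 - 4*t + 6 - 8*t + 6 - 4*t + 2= 16 - 16*t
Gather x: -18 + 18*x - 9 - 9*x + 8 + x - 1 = 10*x - 20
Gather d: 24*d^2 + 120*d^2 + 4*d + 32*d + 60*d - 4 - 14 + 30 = 144*d^2 + 96*d + 12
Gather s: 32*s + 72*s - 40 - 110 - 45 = 104*s - 195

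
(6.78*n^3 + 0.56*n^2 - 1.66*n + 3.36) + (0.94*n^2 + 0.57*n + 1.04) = 6.78*n^3 + 1.5*n^2 - 1.09*n + 4.4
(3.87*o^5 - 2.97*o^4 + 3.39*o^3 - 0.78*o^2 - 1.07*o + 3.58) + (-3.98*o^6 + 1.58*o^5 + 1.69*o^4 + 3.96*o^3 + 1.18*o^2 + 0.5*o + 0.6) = -3.98*o^6 + 5.45*o^5 - 1.28*o^4 + 7.35*o^3 + 0.4*o^2 - 0.57*o + 4.18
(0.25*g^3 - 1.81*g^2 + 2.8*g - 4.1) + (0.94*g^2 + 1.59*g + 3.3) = 0.25*g^3 - 0.87*g^2 + 4.39*g - 0.8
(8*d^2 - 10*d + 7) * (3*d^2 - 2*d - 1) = 24*d^4 - 46*d^3 + 33*d^2 - 4*d - 7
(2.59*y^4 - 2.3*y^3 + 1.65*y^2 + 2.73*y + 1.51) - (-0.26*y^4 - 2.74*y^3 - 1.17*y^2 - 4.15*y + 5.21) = 2.85*y^4 + 0.44*y^3 + 2.82*y^2 + 6.88*y - 3.7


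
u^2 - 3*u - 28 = (u - 7)*(u + 4)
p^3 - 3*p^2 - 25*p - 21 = (p - 7)*(p + 1)*(p + 3)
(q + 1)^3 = q^3 + 3*q^2 + 3*q + 1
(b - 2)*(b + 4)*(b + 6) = b^3 + 8*b^2 + 4*b - 48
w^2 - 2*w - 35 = (w - 7)*(w + 5)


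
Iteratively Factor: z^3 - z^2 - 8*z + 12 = (z - 2)*(z^2 + z - 6) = (z - 2)*(z + 3)*(z - 2)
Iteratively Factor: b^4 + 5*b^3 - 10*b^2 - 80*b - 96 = (b - 4)*(b^3 + 9*b^2 + 26*b + 24) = (b - 4)*(b + 2)*(b^2 + 7*b + 12) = (b - 4)*(b + 2)*(b + 4)*(b + 3)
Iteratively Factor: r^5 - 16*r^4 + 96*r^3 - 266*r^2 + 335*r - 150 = (r - 5)*(r^4 - 11*r^3 + 41*r^2 - 61*r + 30) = (r - 5)*(r - 3)*(r^3 - 8*r^2 + 17*r - 10) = (r - 5)*(r - 3)*(r - 1)*(r^2 - 7*r + 10) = (r - 5)*(r - 3)*(r - 2)*(r - 1)*(r - 5)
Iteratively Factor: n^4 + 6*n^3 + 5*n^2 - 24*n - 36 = (n + 3)*(n^3 + 3*n^2 - 4*n - 12) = (n + 2)*(n + 3)*(n^2 + n - 6) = (n + 2)*(n + 3)^2*(n - 2)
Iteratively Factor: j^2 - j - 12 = (j - 4)*(j + 3)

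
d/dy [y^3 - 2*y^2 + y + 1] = 3*y^2 - 4*y + 1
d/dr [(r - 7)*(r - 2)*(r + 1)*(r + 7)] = 4*r^3 - 3*r^2 - 102*r + 49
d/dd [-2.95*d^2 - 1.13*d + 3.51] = -5.9*d - 1.13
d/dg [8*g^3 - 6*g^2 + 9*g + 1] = 24*g^2 - 12*g + 9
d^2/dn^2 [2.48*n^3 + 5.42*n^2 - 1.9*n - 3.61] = 14.88*n + 10.84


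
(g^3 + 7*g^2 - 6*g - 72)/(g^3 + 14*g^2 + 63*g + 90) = (g^2 + g - 12)/(g^2 + 8*g + 15)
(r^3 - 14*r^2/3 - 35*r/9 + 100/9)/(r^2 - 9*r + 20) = (r^2 + r/3 - 20/9)/(r - 4)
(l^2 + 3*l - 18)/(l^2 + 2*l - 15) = (l + 6)/(l + 5)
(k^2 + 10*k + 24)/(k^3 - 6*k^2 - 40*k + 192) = (k + 4)/(k^2 - 12*k + 32)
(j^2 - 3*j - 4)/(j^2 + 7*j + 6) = (j - 4)/(j + 6)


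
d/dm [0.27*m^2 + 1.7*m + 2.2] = 0.54*m + 1.7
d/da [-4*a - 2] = -4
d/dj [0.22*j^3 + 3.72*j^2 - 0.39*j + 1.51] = 0.66*j^2 + 7.44*j - 0.39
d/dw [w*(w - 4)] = 2*w - 4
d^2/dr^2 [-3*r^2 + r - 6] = -6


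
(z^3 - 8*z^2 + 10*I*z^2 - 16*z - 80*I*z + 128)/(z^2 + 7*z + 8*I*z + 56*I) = (z^2 + 2*z*(-4 + I) - 16*I)/(z + 7)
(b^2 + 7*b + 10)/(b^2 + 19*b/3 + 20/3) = 3*(b + 2)/(3*b + 4)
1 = 1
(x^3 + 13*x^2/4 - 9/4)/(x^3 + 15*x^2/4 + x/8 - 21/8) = 2*(x + 3)/(2*x + 7)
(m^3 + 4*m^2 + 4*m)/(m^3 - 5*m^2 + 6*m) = (m^2 + 4*m + 4)/(m^2 - 5*m + 6)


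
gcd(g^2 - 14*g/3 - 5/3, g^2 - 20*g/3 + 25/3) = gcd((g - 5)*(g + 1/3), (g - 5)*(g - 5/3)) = g - 5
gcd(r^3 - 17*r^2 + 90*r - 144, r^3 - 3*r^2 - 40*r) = r - 8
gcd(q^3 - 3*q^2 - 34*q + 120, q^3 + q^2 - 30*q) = q^2 + q - 30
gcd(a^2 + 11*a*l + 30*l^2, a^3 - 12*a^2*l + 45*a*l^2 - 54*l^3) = 1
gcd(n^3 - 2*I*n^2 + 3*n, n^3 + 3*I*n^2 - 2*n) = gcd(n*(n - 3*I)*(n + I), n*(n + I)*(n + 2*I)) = n^2 + I*n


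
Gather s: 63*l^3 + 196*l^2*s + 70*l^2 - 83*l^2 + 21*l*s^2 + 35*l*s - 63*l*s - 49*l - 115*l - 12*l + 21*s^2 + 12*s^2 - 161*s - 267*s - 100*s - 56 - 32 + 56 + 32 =63*l^3 - 13*l^2 - 176*l + s^2*(21*l + 33) + s*(196*l^2 - 28*l - 528)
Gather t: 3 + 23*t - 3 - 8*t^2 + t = -8*t^2 + 24*t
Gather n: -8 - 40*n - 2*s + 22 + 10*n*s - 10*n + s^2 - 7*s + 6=n*(10*s - 50) + s^2 - 9*s + 20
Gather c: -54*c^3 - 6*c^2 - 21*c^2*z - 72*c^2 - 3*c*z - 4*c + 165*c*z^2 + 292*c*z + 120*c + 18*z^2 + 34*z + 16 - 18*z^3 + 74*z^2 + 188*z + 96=-54*c^3 + c^2*(-21*z - 78) + c*(165*z^2 + 289*z + 116) - 18*z^3 + 92*z^2 + 222*z + 112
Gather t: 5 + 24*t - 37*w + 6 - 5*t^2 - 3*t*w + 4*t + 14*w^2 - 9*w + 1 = -5*t^2 + t*(28 - 3*w) + 14*w^2 - 46*w + 12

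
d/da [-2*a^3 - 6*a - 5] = -6*a^2 - 6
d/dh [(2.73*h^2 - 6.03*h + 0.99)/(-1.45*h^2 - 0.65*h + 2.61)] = (-10.518*h^2 + 17.1216*h - 15.0948)/(2.1025*h^4 + 1.885*h^3 - 7.1465*h^2 - 3.393*h + 6.8121)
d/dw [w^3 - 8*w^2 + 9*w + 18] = 3*w^2 - 16*w + 9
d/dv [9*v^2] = 18*v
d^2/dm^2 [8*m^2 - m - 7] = 16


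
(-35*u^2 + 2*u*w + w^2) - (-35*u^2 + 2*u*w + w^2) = 0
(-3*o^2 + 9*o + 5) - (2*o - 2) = -3*o^2 + 7*o + 7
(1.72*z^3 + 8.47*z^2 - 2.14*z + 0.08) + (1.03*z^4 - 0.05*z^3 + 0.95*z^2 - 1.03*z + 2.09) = 1.03*z^4 + 1.67*z^3 + 9.42*z^2 - 3.17*z + 2.17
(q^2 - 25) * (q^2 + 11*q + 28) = q^4 + 11*q^3 + 3*q^2 - 275*q - 700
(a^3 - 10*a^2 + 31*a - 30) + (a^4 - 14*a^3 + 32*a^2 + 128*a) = a^4 - 13*a^3 + 22*a^2 + 159*a - 30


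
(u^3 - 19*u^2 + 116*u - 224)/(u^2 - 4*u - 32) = (u^2 - 11*u + 28)/(u + 4)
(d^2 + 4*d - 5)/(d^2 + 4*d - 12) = (d^2 + 4*d - 5)/(d^2 + 4*d - 12)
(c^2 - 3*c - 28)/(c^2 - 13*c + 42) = (c + 4)/(c - 6)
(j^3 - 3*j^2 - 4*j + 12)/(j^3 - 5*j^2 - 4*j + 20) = (j - 3)/(j - 5)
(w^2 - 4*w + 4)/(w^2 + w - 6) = (w - 2)/(w + 3)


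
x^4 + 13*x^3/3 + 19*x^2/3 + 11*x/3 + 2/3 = (x + 1/3)*(x + 1)^2*(x + 2)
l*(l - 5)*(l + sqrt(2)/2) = l^3 - 5*l^2 + sqrt(2)*l^2/2 - 5*sqrt(2)*l/2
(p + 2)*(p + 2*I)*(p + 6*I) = p^3 + 2*p^2 + 8*I*p^2 - 12*p + 16*I*p - 24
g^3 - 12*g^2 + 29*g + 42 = (g - 7)*(g - 6)*(g + 1)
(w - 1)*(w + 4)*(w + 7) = w^3 + 10*w^2 + 17*w - 28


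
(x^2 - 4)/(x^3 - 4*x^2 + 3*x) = (x^2 - 4)/(x*(x^2 - 4*x + 3))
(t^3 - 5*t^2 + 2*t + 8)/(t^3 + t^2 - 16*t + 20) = (t^2 - 3*t - 4)/(t^2 + 3*t - 10)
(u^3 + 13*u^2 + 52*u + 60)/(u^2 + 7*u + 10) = u + 6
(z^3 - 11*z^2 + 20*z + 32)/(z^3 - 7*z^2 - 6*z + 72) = (z^2 - 7*z - 8)/(z^2 - 3*z - 18)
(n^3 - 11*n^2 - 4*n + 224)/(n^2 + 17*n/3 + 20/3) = 3*(n^2 - 15*n + 56)/(3*n + 5)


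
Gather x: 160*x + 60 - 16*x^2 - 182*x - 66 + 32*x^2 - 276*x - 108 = 16*x^2 - 298*x - 114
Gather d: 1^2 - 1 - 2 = -2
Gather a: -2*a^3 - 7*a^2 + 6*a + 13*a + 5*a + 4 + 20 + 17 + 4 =-2*a^3 - 7*a^2 + 24*a + 45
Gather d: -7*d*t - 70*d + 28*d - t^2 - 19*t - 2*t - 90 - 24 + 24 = d*(-7*t - 42) - t^2 - 21*t - 90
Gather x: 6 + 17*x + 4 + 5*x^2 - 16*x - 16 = 5*x^2 + x - 6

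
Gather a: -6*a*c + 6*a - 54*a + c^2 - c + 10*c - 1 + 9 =a*(-6*c - 48) + c^2 + 9*c + 8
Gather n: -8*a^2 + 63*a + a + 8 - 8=-8*a^2 + 64*a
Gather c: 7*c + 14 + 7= 7*c + 21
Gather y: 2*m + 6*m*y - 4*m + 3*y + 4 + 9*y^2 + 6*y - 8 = -2*m + 9*y^2 + y*(6*m + 9) - 4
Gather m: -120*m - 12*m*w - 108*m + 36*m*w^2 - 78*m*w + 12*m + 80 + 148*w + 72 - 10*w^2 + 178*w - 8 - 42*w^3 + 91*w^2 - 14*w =m*(36*w^2 - 90*w - 216) - 42*w^3 + 81*w^2 + 312*w + 144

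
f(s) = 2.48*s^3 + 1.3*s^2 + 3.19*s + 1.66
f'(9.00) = 629.23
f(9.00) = 1943.59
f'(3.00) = 77.95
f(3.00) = 89.89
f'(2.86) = 71.48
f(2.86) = 79.43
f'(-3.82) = 101.83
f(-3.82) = -129.80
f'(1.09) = 14.86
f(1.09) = 9.89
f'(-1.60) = 18.08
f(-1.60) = -10.27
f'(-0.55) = 4.01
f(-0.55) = -0.11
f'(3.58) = 107.85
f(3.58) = 143.53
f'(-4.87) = 166.98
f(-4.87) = -269.49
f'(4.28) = 150.61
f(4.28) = 233.57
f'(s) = 7.44*s^2 + 2.6*s + 3.19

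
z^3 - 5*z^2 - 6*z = z*(z - 6)*(z + 1)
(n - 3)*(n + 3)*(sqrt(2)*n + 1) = sqrt(2)*n^3 + n^2 - 9*sqrt(2)*n - 9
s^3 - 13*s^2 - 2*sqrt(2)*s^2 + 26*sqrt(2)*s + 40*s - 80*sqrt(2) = (s - 8)*(s - 5)*(s - 2*sqrt(2))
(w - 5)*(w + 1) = w^2 - 4*w - 5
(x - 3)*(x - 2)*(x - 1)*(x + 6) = x^4 - 25*x^2 + 60*x - 36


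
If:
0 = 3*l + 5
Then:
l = -5/3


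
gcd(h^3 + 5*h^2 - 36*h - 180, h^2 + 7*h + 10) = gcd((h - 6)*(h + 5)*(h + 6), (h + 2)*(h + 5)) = h + 5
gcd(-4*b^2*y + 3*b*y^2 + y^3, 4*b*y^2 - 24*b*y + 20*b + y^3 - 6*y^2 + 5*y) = 4*b + y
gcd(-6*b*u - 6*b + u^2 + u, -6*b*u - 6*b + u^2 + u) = -6*b*u - 6*b + u^2 + u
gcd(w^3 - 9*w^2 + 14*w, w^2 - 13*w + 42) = w - 7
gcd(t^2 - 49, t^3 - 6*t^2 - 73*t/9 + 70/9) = t - 7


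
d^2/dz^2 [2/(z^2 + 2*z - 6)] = 4*(-z^2 - 2*z + 4*(z + 1)^2 + 6)/(z^2 + 2*z - 6)^3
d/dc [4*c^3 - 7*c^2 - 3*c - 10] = 12*c^2 - 14*c - 3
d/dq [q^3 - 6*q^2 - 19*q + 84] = 3*q^2 - 12*q - 19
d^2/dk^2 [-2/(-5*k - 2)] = 100/(5*k + 2)^3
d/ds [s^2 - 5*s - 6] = 2*s - 5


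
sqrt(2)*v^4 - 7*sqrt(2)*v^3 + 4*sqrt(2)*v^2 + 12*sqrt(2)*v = v*(v - 6)*(v - 2)*(sqrt(2)*v + sqrt(2))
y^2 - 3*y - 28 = (y - 7)*(y + 4)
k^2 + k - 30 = (k - 5)*(k + 6)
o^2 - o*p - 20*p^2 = (o - 5*p)*(o + 4*p)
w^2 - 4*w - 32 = (w - 8)*(w + 4)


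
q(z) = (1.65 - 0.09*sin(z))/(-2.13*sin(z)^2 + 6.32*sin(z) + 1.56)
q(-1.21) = -0.28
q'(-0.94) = -0.40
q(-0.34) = -2.14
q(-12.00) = 0.37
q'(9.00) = 0.49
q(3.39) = -13.64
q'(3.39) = 793.84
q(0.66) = 0.34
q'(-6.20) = -2.32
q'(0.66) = -0.23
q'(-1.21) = -0.16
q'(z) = (1.65 - 0.09*sin(z))*(4.26*sin(z)*cos(z) - 6.32*cos(z))/(-2.13*sin(z)^2 + 6.32*sin(z) + 1.56)^2 - 0.09*cos(z)/(-2.13*sin(z)^2 + 6.32*sin(z) + 1.56) = (-0.1917*sin(z)^2 + 7.029*sin(z) - 10.5684)*cos(z)/(4.5369*sin(z)^4 - 26.9232*sin(z)^3 + 33.2968*sin(z)^2 + 19.7184*sin(z) + 2.4336)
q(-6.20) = 0.79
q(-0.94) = -0.35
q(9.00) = 0.42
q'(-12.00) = -0.31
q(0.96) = 0.30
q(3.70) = -0.71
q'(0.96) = -0.10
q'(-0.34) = -19.81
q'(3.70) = 2.14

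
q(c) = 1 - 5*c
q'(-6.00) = -5.00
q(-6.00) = 31.00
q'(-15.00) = -5.00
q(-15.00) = 76.00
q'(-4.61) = -5.00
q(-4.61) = 24.05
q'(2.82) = -5.00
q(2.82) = -13.10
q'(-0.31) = -5.00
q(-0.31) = 2.55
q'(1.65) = -5.00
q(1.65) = -7.25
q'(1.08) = -5.00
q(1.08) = -4.40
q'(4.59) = -5.00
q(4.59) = -21.95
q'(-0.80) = -5.00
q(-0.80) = 5.00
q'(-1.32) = -5.00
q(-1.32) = 7.60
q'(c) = -5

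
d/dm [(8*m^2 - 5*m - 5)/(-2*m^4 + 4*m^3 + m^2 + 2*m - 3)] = (32*m^5 - 62*m^4 + 81*m^2 - 38*m + 25)/(4*m^8 - 16*m^7 + 12*m^6 + 29*m^4 - 20*m^3 - 2*m^2 - 12*m + 9)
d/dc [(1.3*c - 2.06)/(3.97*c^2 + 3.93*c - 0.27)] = (-5.161*c^2 + 16.3564*c + 7.7448)/(15.7609*c^4 + 31.2042*c^3 + 13.3011*c^2 - 2.1222*c + 0.0729)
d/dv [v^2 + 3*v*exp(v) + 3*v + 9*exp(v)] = 3*v*exp(v) + 2*v + 12*exp(v) + 3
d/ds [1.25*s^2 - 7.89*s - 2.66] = 2.5*s - 7.89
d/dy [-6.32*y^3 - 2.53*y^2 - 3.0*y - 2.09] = -18.96*y^2 - 5.06*y - 3.0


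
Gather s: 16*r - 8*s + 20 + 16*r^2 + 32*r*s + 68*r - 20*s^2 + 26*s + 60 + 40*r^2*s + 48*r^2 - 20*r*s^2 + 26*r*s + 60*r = 64*r^2 + 144*r + s^2*(-20*r - 20) + s*(40*r^2 + 58*r + 18) + 80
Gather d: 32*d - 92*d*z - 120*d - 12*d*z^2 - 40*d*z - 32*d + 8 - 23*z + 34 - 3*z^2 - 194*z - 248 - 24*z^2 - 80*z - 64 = d*(-12*z^2 - 132*z - 120) - 27*z^2 - 297*z - 270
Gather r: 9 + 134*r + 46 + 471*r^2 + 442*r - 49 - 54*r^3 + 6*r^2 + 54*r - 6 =-54*r^3 + 477*r^2 + 630*r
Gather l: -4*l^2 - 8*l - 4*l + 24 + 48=-4*l^2 - 12*l + 72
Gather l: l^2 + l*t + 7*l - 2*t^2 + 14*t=l^2 + l*(t + 7) - 2*t^2 + 14*t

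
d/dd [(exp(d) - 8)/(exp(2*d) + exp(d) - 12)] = (-(exp(d) - 8)*(2*exp(d) + 1) + exp(2*d) + exp(d) - 12)*exp(d)/(exp(2*d) + exp(d) - 12)^2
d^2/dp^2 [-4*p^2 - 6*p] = -8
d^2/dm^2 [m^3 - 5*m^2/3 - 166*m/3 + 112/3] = 6*m - 10/3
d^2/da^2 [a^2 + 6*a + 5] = 2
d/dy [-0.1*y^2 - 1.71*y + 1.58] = -0.2*y - 1.71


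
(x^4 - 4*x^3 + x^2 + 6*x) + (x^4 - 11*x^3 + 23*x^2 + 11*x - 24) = 2*x^4 - 15*x^3 + 24*x^2 + 17*x - 24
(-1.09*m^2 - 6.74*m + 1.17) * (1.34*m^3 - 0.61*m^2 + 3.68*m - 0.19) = -1.4606*m^5 - 8.3667*m^4 + 1.668*m^3 - 25.3098*m^2 + 5.5862*m - 0.2223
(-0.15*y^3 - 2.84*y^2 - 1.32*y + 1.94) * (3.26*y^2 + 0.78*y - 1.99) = -0.489*y^5 - 9.3754*y^4 - 6.2199*y^3 + 10.9464*y^2 + 4.14*y - 3.8606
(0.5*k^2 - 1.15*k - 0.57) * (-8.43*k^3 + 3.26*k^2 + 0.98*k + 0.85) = -4.215*k^5 + 11.3245*k^4 + 1.5461*k^3 - 2.5602*k^2 - 1.5361*k - 0.4845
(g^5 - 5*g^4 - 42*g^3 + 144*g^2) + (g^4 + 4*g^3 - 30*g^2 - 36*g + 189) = g^5 - 4*g^4 - 38*g^3 + 114*g^2 - 36*g + 189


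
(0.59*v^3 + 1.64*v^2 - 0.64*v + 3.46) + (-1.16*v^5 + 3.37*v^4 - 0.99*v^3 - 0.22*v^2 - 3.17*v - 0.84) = -1.16*v^5 + 3.37*v^4 - 0.4*v^3 + 1.42*v^2 - 3.81*v + 2.62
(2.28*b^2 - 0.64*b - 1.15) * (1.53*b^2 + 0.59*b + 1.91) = 3.4884*b^4 + 0.366*b^3 + 2.2177*b^2 - 1.9009*b - 2.1965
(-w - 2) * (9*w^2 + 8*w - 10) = -9*w^3 - 26*w^2 - 6*w + 20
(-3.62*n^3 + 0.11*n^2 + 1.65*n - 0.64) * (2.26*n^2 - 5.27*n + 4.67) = -8.1812*n^5 + 19.326*n^4 - 13.7561*n^3 - 9.6282*n^2 + 11.0783*n - 2.9888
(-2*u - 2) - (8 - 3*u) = u - 10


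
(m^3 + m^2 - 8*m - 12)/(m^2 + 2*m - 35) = (m^3 + m^2 - 8*m - 12)/(m^2 + 2*m - 35)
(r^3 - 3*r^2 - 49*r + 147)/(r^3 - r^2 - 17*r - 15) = (-r^3 + 3*r^2 + 49*r - 147)/(-r^3 + r^2 + 17*r + 15)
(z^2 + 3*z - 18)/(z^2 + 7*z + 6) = (z - 3)/(z + 1)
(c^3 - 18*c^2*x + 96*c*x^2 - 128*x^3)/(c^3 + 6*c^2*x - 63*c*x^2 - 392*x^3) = (c^2 - 10*c*x + 16*x^2)/(c^2 + 14*c*x + 49*x^2)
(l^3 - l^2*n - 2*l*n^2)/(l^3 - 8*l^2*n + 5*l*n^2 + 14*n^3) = l/(l - 7*n)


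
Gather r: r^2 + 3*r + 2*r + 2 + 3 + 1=r^2 + 5*r + 6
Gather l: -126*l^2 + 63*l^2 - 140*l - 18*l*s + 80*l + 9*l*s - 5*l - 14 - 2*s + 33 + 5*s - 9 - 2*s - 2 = -63*l^2 + l*(-9*s - 65) + s + 8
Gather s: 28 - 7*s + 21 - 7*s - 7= 42 - 14*s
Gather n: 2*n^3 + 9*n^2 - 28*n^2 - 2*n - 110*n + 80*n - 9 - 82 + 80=2*n^3 - 19*n^2 - 32*n - 11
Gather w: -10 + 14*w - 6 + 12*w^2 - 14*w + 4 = 12*w^2 - 12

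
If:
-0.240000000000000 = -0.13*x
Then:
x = 1.85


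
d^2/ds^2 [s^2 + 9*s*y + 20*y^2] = 2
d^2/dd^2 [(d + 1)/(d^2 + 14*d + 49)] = 2*(d - 11)/(d^4 + 28*d^3 + 294*d^2 + 1372*d + 2401)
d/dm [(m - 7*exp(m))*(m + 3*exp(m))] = -4*m*exp(m) + 2*m - 42*exp(2*m) - 4*exp(m)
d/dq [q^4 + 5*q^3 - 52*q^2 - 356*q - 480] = 4*q^3 + 15*q^2 - 104*q - 356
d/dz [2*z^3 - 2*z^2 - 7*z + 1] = 6*z^2 - 4*z - 7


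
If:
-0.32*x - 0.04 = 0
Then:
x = -0.12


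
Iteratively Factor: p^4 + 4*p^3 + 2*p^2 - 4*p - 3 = (p + 3)*(p^3 + p^2 - p - 1) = (p + 1)*(p + 3)*(p^2 - 1) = (p - 1)*(p + 1)*(p + 3)*(p + 1)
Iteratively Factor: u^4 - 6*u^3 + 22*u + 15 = (u + 1)*(u^3 - 7*u^2 + 7*u + 15) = (u - 3)*(u + 1)*(u^2 - 4*u - 5) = (u - 3)*(u + 1)^2*(u - 5)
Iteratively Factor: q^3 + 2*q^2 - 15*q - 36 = (q + 3)*(q^2 - q - 12) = (q + 3)^2*(q - 4)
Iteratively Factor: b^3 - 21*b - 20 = (b - 5)*(b^2 + 5*b + 4) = (b - 5)*(b + 4)*(b + 1)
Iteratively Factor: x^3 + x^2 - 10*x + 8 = (x + 4)*(x^2 - 3*x + 2) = (x - 1)*(x + 4)*(x - 2)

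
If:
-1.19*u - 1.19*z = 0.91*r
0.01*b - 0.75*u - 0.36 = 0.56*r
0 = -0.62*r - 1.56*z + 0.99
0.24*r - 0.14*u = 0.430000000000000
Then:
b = 21.71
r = 1.17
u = -1.06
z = 0.17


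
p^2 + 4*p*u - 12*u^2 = (p - 2*u)*(p + 6*u)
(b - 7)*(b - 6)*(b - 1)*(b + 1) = b^4 - 13*b^3 + 41*b^2 + 13*b - 42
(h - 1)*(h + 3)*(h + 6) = h^3 + 8*h^2 + 9*h - 18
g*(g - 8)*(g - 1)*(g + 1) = g^4 - 8*g^3 - g^2 + 8*g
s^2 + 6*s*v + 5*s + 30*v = (s + 5)*(s + 6*v)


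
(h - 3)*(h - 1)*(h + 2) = h^3 - 2*h^2 - 5*h + 6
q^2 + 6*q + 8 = (q + 2)*(q + 4)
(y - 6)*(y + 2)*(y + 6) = y^3 + 2*y^2 - 36*y - 72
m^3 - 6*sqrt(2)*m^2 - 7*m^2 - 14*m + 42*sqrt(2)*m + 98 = (m - 7)*(m - 7*sqrt(2))*(m + sqrt(2))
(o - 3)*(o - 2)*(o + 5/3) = o^3 - 10*o^2/3 - 7*o/3 + 10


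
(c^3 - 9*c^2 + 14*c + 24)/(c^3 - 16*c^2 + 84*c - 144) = (c + 1)/(c - 6)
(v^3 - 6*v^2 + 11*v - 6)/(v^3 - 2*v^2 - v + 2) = (v - 3)/(v + 1)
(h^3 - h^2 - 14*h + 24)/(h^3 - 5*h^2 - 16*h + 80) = (h^2 - 5*h + 6)/(h^2 - 9*h + 20)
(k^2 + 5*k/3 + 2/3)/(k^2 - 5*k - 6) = (k + 2/3)/(k - 6)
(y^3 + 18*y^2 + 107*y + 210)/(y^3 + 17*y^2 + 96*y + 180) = (y + 7)/(y + 6)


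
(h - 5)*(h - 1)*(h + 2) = h^3 - 4*h^2 - 7*h + 10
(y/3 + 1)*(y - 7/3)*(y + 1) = y^3/3 + 5*y^2/9 - 19*y/9 - 7/3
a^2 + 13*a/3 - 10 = (a - 5/3)*(a + 6)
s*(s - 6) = s^2 - 6*s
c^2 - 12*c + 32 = (c - 8)*(c - 4)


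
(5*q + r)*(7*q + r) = 35*q^2 + 12*q*r + r^2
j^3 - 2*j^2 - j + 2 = (j - 2)*(j - 1)*(j + 1)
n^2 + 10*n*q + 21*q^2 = (n + 3*q)*(n + 7*q)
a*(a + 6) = a^2 + 6*a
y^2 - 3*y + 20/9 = (y - 5/3)*(y - 4/3)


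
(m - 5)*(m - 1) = m^2 - 6*m + 5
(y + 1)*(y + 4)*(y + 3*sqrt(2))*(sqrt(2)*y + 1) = sqrt(2)*y^4 + 7*y^3 + 5*sqrt(2)*y^3 + 7*sqrt(2)*y^2 + 35*y^2 + 15*sqrt(2)*y + 28*y + 12*sqrt(2)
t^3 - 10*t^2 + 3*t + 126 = (t - 7)*(t - 6)*(t + 3)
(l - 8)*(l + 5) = l^2 - 3*l - 40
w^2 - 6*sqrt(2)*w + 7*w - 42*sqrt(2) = (w + 7)*(w - 6*sqrt(2))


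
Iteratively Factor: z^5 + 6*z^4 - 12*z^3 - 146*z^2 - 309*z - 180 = (z + 3)*(z^4 + 3*z^3 - 21*z^2 - 83*z - 60) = (z + 3)*(z + 4)*(z^3 - z^2 - 17*z - 15) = (z - 5)*(z + 3)*(z + 4)*(z^2 + 4*z + 3) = (z - 5)*(z + 1)*(z + 3)*(z + 4)*(z + 3)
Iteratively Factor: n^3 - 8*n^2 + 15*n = (n)*(n^2 - 8*n + 15) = n*(n - 5)*(n - 3)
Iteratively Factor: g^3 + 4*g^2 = (g)*(g^2 + 4*g) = g*(g + 4)*(g)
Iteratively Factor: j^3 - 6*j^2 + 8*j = (j - 2)*(j^2 - 4*j) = j*(j - 2)*(j - 4)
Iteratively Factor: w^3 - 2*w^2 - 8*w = (w - 4)*(w^2 + 2*w) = w*(w - 4)*(w + 2)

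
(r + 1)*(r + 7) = r^2 + 8*r + 7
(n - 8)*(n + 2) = n^2 - 6*n - 16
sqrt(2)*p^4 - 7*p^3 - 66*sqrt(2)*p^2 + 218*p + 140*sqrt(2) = (p - 7*sqrt(2))*(p - 2*sqrt(2))*(p + 5*sqrt(2))*(sqrt(2)*p + 1)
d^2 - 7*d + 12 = (d - 4)*(d - 3)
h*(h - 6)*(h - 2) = h^3 - 8*h^2 + 12*h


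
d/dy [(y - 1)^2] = 2*y - 2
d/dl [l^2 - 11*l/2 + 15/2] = 2*l - 11/2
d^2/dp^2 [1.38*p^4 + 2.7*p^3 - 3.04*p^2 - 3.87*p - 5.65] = 16.56*p^2 + 16.2*p - 6.08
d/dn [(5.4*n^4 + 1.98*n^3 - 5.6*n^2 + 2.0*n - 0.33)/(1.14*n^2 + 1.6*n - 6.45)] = (12.312*n^5 + 28.1772*n^4 - 132.984*n^3 - 49.553*n^2 + 72.9924*n - 12.372)/(1.2996*n^4 + 3.648*n^3 - 12.146*n^2 - 20.64*n + 41.6025)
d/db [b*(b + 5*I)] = 2*b + 5*I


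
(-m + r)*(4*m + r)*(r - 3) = -4*m^2*r + 12*m^2 + 3*m*r^2 - 9*m*r + r^3 - 3*r^2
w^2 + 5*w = w*(w + 5)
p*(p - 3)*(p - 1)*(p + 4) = p^4 - 13*p^2 + 12*p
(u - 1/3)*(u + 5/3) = u^2 + 4*u/3 - 5/9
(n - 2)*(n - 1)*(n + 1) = n^3 - 2*n^2 - n + 2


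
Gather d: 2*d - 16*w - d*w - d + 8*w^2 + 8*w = d*(1 - w) + 8*w^2 - 8*w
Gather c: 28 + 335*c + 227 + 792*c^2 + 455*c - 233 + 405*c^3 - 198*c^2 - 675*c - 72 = 405*c^3 + 594*c^2 + 115*c - 50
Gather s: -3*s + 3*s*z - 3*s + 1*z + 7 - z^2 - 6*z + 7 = s*(3*z - 6) - z^2 - 5*z + 14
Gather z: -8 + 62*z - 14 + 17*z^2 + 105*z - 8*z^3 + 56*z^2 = -8*z^3 + 73*z^2 + 167*z - 22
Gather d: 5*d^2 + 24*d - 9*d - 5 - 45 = 5*d^2 + 15*d - 50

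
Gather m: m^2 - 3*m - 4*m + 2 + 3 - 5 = m^2 - 7*m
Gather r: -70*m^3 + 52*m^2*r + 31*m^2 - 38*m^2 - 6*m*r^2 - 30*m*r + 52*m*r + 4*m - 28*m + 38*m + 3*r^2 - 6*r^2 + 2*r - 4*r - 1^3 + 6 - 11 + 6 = -70*m^3 - 7*m^2 + 14*m + r^2*(-6*m - 3) + r*(52*m^2 + 22*m - 2)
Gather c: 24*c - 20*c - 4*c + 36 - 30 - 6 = 0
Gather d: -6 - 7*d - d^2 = -d^2 - 7*d - 6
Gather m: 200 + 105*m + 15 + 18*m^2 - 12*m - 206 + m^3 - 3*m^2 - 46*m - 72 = m^3 + 15*m^2 + 47*m - 63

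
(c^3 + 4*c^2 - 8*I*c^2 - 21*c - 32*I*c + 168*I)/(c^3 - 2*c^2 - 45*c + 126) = (c - 8*I)/(c - 6)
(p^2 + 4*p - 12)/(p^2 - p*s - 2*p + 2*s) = (p + 6)/(p - s)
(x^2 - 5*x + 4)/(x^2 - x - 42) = (-x^2 + 5*x - 4)/(-x^2 + x + 42)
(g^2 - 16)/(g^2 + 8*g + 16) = (g - 4)/(g + 4)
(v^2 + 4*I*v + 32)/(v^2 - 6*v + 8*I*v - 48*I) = (v - 4*I)/(v - 6)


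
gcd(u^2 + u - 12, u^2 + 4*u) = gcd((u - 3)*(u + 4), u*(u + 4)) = u + 4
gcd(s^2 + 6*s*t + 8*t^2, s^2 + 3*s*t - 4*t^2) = s + 4*t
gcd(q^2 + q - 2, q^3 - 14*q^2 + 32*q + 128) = q + 2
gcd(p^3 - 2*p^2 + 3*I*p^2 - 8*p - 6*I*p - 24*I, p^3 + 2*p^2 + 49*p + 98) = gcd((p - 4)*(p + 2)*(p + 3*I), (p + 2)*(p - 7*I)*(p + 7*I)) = p + 2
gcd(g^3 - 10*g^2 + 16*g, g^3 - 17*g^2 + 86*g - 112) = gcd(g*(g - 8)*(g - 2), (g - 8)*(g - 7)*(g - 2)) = g^2 - 10*g + 16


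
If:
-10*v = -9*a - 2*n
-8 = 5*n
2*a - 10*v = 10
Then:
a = -34/35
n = -8/5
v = -209/175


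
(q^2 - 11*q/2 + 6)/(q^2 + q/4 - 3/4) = 2*(2*q^2 - 11*q + 12)/(4*q^2 + q - 3)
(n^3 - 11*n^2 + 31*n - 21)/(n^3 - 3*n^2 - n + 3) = (n - 7)/(n + 1)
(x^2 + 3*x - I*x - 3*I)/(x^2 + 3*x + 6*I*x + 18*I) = (x - I)/(x + 6*I)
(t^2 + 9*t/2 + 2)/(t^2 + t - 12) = (t + 1/2)/(t - 3)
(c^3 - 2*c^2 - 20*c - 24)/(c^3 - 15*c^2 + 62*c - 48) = (c^2 + 4*c + 4)/(c^2 - 9*c + 8)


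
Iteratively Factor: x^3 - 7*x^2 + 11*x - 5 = (x - 1)*(x^2 - 6*x + 5) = (x - 1)^2*(x - 5)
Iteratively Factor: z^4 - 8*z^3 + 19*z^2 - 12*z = (z)*(z^3 - 8*z^2 + 19*z - 12) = z*(z - 1)*(z^2 - 7*z + 12) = z*(z - 3)*(z - 1)*(z - 4)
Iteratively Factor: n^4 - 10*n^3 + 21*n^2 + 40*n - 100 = (n + 2)*(n^3 - 12*n^2 + 45*n - 50) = (n - 5)*(n + 2)*(n^2 - 7*n + 10) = (n - 5)^2*(n + 2)*(n - 2)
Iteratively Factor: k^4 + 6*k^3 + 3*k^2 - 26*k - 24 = (k - 2)*(k^3 + 8*k^2 + 19*k + 12) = (k - 2)*(k + 4)*(k^2 + 4*k + 3) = (k - 2)*(k + 1)*(k + 4)*(k + 3)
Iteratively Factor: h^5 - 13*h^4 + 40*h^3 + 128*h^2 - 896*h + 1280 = (h - 5)*(h^4 - 8*h^3 + 128*h - 256) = (h - 5)*(h - 4)*(h^3 - 4*h^2 - 16*h + 64) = (h - 5)*(h - 4)*(h + 4)*(h^2 - 8*h + 16) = (h - 5)*(h - 4)^2*(h + 4)*(h - 4)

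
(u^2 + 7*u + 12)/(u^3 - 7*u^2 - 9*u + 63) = (u + 4)/(u^2 - 10*u + 21)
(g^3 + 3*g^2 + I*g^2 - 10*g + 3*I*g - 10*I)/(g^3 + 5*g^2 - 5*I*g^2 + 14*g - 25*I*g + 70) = (g^2 + g*(-2 + I) - 2*I)/(g^2 - 5*I*g + 14)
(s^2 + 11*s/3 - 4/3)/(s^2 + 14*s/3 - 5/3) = (s + 4)/(s + 5)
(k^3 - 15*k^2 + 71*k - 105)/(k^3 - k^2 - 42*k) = (k^2 - 8*k + 15)/(k*(k + 6))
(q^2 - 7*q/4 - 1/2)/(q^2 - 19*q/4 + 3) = (4*q^2 - 7*q - 2)/(4*q^2 - 19*q + 12)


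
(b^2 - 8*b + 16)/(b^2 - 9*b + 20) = (b - 4)/(b - 5)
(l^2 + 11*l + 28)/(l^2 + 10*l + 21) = (l + 4)/(l + 3)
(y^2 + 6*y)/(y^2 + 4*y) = (y + 6)/(y + 4)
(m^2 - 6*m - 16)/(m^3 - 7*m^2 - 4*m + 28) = (m - 8)/(m^2 - 9*m + 14)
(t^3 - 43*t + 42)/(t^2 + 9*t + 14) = (t^2 - 7*t + 6)/(t + 2)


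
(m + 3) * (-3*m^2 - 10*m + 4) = -3*m^3 - 19*m^2 - 26*m + 12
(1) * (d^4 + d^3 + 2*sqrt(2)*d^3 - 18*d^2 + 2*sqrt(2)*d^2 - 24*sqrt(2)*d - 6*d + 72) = d^4 + d^3 + 2*sqrt(2)*d^3 - 18*d^2 + 2*sqrt(2)*d^2 - 24*sqrt(2)*d - 6*d + 72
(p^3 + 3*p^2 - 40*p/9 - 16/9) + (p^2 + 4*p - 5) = p^3 + 4*p^2 - 4*p/9 - 61/9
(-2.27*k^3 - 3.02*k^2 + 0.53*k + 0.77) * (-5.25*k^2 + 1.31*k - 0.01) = 11.9175*k^5 + 12.8813*k^4 - 6.716*k^3 - 3.318*k^2 + 1.0034*k - 0.0077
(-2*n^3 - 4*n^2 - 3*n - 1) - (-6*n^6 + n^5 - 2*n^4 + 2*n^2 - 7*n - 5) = 6*n^6 - n^5 + 2*n^4 - 2*n^3 - 6*n^2 + 4*n + 4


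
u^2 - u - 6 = (u - 3)*(u + 2)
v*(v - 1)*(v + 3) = v^3 + 2*v^2 - 3*v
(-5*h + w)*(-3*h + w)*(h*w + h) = 15*h^3*w + 15*h^3 - 8*h^2*w^2 - 8*h^2*w + h*w^3 + h*w^2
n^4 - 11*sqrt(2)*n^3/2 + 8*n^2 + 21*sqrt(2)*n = n*(n - 7*sqrt(2)/2)*(n - 3*sqrt(2))*(n + sqrt(2))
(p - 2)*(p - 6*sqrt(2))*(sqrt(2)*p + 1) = sqrt(2)*p^3 - 11*p^2 - 2*sqrt(2)*p^2 - 6*sqrt(2)*p + 22*p + 12*sqrt(2)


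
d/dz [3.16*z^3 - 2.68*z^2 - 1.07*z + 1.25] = 9.48*z^2 - 5.36*z - 1.07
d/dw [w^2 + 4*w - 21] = 2*w + 4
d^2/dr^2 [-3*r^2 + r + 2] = -6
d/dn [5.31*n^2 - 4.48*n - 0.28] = 10.62*n - 4.48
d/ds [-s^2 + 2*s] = 2 - 2*s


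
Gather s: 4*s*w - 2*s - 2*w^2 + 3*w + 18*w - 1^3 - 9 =s*(4*w - 2) - 2*w^2 + 21*w - 10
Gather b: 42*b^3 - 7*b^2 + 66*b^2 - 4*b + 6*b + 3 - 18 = 42*b^3 + 59*b^2 + 2*b - 15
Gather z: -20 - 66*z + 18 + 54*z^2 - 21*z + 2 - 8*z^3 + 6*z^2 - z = -8*z^3 + 60*z^2 - 88*z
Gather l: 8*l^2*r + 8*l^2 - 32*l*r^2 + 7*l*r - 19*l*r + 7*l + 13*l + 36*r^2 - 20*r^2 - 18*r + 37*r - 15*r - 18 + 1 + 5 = l^2*(8*r + 8) + l*(-32*r^2 - 12*r + 20) + 16*r^2 + 4*r - 12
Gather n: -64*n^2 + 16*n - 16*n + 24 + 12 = 36 - 64*n^2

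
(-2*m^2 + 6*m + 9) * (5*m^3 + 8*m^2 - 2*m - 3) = -10*m^5 + 14*m^4 + 97*m^3 + 66*m^2 - 36*m - 27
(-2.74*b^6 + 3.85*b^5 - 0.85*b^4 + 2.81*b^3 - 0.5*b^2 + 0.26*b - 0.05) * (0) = 0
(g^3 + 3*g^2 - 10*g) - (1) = g^3 + 3*g^2 - 10*g - 1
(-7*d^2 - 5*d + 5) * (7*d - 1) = -49*d^3 - 28*d^2 + 40*d - 5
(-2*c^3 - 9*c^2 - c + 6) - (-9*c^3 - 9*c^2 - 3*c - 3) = 7*c^3 + 2*c + 9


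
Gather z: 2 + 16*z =16*z + 2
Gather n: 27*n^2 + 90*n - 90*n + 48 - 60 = 27*n^2 - 12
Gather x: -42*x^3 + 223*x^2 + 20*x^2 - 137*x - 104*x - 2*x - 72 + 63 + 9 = -42*x^3 + 243*x^2 - 243*x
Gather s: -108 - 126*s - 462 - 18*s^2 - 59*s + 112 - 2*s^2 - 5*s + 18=-20*s^2 - 190*s - 440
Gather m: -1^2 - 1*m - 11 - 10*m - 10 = -11*m - 22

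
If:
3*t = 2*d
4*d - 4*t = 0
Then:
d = 0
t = 0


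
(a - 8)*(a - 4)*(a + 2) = a^3 - 10*a^2 + 8*a + 64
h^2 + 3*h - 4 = (h - 1)*(h + 4)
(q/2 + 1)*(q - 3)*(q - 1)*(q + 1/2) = q^4/2 - 3*q^3/4 - 3*q^2 + 7*q/4 + 3/2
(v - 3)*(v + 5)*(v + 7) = v^3 + 9*v^2 - v - 105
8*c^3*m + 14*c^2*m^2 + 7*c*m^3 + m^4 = m*(c + m)*(2*c + m)*(4*c + m)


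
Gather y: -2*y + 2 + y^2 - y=y^2 - 3*y + 2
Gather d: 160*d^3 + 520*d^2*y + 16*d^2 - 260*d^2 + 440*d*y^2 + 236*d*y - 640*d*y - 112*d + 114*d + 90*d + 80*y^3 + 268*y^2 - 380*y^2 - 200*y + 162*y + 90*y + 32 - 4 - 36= 160*d^3 + d^2*(520*y - 244) + d*(440*y^2 - 404*y + 92) + 80*y^3 - 112*y^2 + 52*y - 8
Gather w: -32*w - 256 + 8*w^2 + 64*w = 8*w^2 + 32*w - 256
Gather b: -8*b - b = -9*b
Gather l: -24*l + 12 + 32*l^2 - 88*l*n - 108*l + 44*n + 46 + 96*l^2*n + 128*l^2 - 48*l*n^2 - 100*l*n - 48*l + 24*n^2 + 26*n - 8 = l^2*(96*n + 160) + l*(-48*n^2 - 188*n - 180) + 24*n^2 + 70*n + 50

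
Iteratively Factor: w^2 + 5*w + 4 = (w + 1)*(w + 4)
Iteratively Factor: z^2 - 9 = (z + 3)*(z - 3)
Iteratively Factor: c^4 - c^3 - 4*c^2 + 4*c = (c - 2)*(c^3 + c^2 - 2*c) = c*(c - 2)*(c^2 + c - 2) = c*(c - 2)*(c - 1)*(c + 2)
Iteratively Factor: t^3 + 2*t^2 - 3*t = (t - 1)*(t^2 + 3*t) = t*(t - 1)*(t + 3)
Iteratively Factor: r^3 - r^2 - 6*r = (r)*(r^2 - r - 6) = r*(r - 3)*(r + 2)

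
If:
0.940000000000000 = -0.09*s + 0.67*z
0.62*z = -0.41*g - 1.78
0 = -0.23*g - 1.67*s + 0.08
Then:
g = -6.66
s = 0.97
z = 1.53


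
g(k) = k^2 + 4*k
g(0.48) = 2.15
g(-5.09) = 5.55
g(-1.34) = -3.56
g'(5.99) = 15.98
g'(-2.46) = -0.92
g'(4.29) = 12.58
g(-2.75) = -3.44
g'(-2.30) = -0.60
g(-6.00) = 12.00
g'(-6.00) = -8.00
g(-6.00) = 12.00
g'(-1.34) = 1.32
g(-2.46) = -3.79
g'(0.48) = 4.96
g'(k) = 2*k + 4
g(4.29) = 35.56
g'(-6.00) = -8.00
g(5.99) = 59.84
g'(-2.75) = -1.50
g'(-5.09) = -6.18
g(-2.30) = -3.91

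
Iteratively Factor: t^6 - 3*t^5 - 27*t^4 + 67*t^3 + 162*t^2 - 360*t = (t - 2)*(t^5 - t^4 - 29*t^3 + 9*t^2 + 180*t) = (t - 2)*(t + 3)*(t^4 - 4*t^3 - 17*t^2 + 60*t) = (t - 5)*(t - 2)*(t + 3)*(t^3 + t^2 - 12*t) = (t - 5)*(t - 3)*(t - 2)*(t + 3)*(t^2 + 4*t) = t*(t - 5)*(t - 3)*(t - 2)*(t + 3)*(t + 4)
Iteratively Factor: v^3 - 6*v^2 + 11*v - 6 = (v - 1)*(v^2 - 5*v + 6) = (v - 3)*(v - 1)*(v - 2)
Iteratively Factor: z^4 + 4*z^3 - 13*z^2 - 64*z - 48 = (z + 1)*(z^3 + 3*z^2 - 16*z - 48) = (z + 1)*(z + 4)*(z^2 - z - 12) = (z - 4)*(z + 1)*(z + 4)*(z + 3)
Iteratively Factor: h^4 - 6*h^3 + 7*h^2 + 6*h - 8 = (h - 4)*(h^3 - 2*h^2 - h + 2) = (h - 4)*(h - 2)*(h^2 - 1) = (h - 4)*(h - 2)*(h + 1)*(h - 1)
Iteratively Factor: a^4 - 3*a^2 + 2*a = (a + 2)*(a^3 - 2*a^2 + a) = a*(a + 2)*(a^2 - 2*a + 1) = a*(a - 1)*(a + 2)*(a - 1)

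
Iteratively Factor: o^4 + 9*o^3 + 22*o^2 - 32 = (o + 4)*(o^3 + 5*o^2 + 2*o - 8) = (o - 1)*(o + 4)*(o^2 + 6*o + 8) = (o - 1)*(o + 2)*(o + 4)*(o + 4)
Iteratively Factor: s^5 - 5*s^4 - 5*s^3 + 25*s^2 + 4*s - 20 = (s - 2)*(s^4 - 3*s^3 - 11*s^2 + 3*s + 10) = (s - 5)*(s - 2)*(s^3 + 2*s^2 - s - 2) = (s - 5)*(s - 2)*(s - 1)*(s^2 + 3*s + 2) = (s - 5)*(s - 2)*(s - 1)*(s + 1)*(s + 2)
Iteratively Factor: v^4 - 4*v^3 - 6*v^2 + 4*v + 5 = (v - 5)*(v^3 + v^2 - v - 1) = (v - 5)*(v + 1)*(v^2 - 1) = (v - 5)*(v - 1)*(v + 1)*(v + 1)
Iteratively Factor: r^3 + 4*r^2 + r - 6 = (r - 1)*(r^2 + 5*r + 6) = (r - 1)*(r + 2)*(r + 3)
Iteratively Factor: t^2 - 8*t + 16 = (t - 4)*(t - 4)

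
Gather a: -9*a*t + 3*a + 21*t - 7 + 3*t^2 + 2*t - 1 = a*(3 - 9*t) + 3*t^2 + 23*t - 8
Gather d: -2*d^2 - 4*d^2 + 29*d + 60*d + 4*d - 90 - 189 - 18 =-6*d^2 + 93*d - 297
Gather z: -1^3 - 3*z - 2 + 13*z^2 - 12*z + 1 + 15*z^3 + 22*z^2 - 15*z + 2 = 15*z^3 + 35*z^2 - 30*z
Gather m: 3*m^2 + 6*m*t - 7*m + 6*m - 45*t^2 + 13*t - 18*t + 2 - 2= 3*m^2 + m*(6*t - 1) - 45*t^2 - 5*t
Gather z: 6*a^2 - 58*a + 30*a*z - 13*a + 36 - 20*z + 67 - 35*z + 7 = 6*a^2 - 71*a + z*(30*a - 55) + 110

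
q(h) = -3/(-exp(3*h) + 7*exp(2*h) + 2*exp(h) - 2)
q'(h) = -3*(3*exp(3*h) - 14*exp(2*h) - 2*exp(h))/(-exp(3*h) + 7*exp(2*h) + 2*exp(h) - 2)^2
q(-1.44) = 2.62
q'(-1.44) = 2.78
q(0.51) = -0.19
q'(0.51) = 0.33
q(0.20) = -0.33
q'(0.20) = 0.65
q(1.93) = -0.18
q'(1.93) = -3.13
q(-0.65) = -3.71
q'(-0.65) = 20.29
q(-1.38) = 2.80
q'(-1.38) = 3.52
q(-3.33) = 1.56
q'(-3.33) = 0.07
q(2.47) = 0.00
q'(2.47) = -0.02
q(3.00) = 0.00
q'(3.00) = 0.00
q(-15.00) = 1.50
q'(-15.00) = 0.00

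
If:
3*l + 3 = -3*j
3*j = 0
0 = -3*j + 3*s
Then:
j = 0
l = -1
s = 0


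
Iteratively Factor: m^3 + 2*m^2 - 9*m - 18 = (m - 3)*(m^2 + 5*m + 6) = (m - 3)*(m + 2)*(m + 3)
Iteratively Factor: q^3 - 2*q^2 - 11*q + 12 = (q - 4)*(q^2 + 2*q - 3) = (q - 4)*(q + 3)*(q - 1)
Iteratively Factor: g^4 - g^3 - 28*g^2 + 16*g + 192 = (g - 4)*(g^3 + 3*g^2 - 16*g - 48) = (g - 4)*(g + 4)*(g^2 - g - 12) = (g - 4)^2*(g + 4)*(g + 3)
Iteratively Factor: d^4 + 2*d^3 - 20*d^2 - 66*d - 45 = (d + 3)*(d^3 - d^2 - 17*d - 15) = (d + 1)*(d + 3)*(d^2 - 2*d - 15) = (d - 5)*(d + 1)*(d + 3)*(d + 3)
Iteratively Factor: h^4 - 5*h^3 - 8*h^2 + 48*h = (h + 3)*(h^3 - 8*h^2 + 16*h) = (h - 4)*(h + 3)*(h^2 - 4*h) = (h - 4)^2*(h + 3)*(h)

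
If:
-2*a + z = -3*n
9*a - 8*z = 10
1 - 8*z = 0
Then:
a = 11/9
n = 167/216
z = 1/8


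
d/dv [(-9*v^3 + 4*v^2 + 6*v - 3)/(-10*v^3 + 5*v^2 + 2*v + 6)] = (-5*v^4 + 84*v^3 - 274*v^2 + 78*v + 42)/(100*v^6 - 100*v^5 - 15*v^4 - 100*v^3 + 64*v^2 + 24*v + 36)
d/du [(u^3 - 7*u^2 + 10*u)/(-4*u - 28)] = (-u^3 - 7*u^2 + 49*u - 35)/(2*(u^2 + 14*u + 49))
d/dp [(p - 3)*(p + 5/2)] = 2*p - 1/2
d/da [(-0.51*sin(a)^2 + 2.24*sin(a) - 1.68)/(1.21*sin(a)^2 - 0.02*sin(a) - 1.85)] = (-2.7002*sin(a)^2 + 5.9526*sin(a) - 4.1776)*cos(a)/(1.4641*sin(a)^4 - 0.0484*sin(a)^3 - 4.4766*sin(a)^2 + 0.074*sin(a) + 3.4225)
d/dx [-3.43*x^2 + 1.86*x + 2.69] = 1.86 - 6.86*x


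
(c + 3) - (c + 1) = 2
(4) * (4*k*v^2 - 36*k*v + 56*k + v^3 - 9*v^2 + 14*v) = 16*k*v^2 - 144*k*v + 224*k + 4*v^3 - 36*v^2 + 56*v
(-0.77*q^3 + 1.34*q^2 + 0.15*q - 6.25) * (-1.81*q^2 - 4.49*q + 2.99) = 1.3937*q^5 + 1.0319*q^4 - 8.5904*q^3 + 14.6456*q^2 + 28.511*q - 18.6875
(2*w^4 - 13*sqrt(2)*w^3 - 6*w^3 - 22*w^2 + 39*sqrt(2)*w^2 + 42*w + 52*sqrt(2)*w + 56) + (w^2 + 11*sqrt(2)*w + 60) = 2*w^4 - 13*sqrt(2)*w^3 - 6*w^3 - 21*w^2 + 39*sqrt(2)*w^2 + 42*w + 63*sqrt(2)*w + 116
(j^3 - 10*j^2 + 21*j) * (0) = 0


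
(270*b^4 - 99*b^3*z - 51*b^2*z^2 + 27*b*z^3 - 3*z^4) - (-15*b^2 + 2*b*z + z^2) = 270*b^4 - 99*b^3*z - 51*b^2*z^2 + 15*b^2 + 27*b*z^3 - 2*b*z - 3*z^4 - z^2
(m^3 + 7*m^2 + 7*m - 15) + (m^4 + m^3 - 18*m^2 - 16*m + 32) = m^4 + 2*m^3 - 11*m^2 - 9*m + 17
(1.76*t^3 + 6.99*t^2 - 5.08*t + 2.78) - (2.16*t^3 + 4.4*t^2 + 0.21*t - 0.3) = -0.4*t^3 + 2.59*t^2 - 5.29*t + 3.08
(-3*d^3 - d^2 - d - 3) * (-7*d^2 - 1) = 21*d^5 + 7*d^4 + 10*d^3 + 22*d^2 + d + 3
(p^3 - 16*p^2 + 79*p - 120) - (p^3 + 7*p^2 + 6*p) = -23*p^2 + 73*p - 120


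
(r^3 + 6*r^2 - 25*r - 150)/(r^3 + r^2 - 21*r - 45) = (r^2 + 11*r + 30)/(r^2 + 6*r + 9)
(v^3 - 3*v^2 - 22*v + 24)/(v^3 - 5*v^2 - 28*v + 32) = (v - 6)/(v - 8)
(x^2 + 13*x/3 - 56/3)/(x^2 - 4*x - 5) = (-3*x^2 - 13*x + 56)/(3*(-x^2 + 4*x + 5))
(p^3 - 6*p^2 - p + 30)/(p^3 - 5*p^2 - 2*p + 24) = (p - 5)/(p - 4)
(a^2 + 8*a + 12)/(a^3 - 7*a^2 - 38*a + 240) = (a + 2)/(a^2 - 13*a + 40)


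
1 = 1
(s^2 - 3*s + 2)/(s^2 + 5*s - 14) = (s - 1)/(s + 7)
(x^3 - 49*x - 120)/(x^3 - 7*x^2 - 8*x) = (x^2 + 8*x + 15)/(x*(x + 1))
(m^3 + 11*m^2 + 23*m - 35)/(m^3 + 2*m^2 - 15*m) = (m^2 + 6*m - 7)/(m*(m - 3))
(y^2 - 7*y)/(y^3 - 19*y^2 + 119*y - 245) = y/(y^2 - 12*y + 35)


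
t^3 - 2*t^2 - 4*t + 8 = (t - 2)^2*(t + 2)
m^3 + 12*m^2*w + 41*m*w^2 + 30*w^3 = (m + w)*(m + 5*w)*(m + 6*w)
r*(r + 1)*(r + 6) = r^3 + 7*r^2 + 6*r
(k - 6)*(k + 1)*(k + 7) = k^3 + 2*k^2 - 41*k - 42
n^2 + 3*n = n*(n + 3)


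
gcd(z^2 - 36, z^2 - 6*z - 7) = 1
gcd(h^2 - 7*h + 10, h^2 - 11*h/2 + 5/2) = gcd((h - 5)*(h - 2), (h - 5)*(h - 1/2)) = h - 5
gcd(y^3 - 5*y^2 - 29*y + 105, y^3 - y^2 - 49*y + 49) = y - 7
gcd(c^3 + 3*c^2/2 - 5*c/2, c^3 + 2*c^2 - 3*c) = c^2 - c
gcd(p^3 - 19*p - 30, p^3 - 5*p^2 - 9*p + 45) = p^2 - 2*p - 15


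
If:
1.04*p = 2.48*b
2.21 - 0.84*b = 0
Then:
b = 2.63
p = 6.27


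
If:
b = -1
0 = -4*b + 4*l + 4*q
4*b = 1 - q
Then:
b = -1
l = -6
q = 5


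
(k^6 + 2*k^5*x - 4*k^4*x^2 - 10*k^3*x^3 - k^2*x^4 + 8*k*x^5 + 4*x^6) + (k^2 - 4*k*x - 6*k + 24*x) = k^6 + 2*k^5*x - 4*k^4*x^2 - 10*k^3*x^3 - k^2*x^4 + k^2 + 8*k*x^5 - 4*k*x - 6*k + 4*x^6 + 24*x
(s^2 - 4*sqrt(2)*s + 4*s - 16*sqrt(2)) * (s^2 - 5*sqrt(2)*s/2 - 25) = s^4 - 13*sqrt(2)*s^3/2 + 4*s^3 - 26*sqrt(2)*s^2 - 5*s^2 - 20*s + 100*sqrt(2)*s + 400*sqrt(2)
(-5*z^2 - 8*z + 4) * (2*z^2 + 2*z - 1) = -10*z^4 - 26*z^3 - 3*z^2 + 16*z - 4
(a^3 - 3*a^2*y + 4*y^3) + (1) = a^3 - 3*a^2*y + 4*y^3 + 1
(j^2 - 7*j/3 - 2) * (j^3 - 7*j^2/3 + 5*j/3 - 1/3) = j^5 - 14*j^4/3 + 46*j^3/9 + 4*j^2/9 - 23*j/9 + 2/3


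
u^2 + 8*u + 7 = (u + 1)*(u + 7)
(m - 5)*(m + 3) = m^2 - 2*m - 15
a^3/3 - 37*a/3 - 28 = (a/3 + 1)*(a - 7)*(a + 4)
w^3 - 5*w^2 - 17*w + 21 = (w - 7)*(w - 1)*(w + 3)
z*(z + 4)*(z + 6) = z^3 + 10*z^2 + 24*z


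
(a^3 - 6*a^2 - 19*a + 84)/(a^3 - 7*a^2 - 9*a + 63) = (a + 4)/(a + 3)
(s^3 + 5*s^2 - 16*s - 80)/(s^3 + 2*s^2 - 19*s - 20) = (s + 4)/(s + 1)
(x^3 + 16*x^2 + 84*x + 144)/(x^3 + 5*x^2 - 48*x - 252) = (x + 4)/(x - 7)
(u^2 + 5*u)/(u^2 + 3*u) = (u + 5)/(u + 3)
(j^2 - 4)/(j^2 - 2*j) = (j + 2)/j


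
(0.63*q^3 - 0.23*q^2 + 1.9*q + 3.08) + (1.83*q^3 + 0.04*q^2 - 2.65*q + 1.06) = 2.46*q^3 - 0.19*q^2 - 0.75*q + 4.14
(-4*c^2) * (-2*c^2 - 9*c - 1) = 8*c^4 + 36*c^3 + 4*c^2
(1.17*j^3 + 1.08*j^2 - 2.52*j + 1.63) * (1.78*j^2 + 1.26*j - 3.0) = 2.0826*j^5 + 3.3966*j^4 - 6.6348*j^3 - 3.5138*j^2 + 9.6138*j - 4.89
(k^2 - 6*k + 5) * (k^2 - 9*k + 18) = k^4 - 15*k^3 + 77*k^2 - 153*k + 90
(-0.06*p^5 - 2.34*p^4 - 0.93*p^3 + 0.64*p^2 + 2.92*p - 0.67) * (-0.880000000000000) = 0.0528*p^5 + 2.0592*p^4 + 0.8184*p^3 - 0.5632*p^2 - 2.5696*p + 0.5896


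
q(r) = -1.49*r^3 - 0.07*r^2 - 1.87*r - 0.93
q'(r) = -4.47*r^2 - 0.14*r - 1.87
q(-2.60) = 29.65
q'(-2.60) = -31.72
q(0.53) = -2.16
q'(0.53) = -3.20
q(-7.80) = 716.48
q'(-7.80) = -272.73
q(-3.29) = 57.53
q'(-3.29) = -49.79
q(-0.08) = -0.78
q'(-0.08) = -1.89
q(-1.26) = 4.30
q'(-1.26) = -8.79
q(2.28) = -23.22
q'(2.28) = -25.43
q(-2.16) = 17.80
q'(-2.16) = -22.42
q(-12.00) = 2586.15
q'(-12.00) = -643.87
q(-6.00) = 329.61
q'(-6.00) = -161.95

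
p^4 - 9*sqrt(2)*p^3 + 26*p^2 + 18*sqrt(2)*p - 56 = (p - 7*sqrt(2))*(p - 2*sqrt(2))*(p - sqrt(2))*(p + sqrt(2))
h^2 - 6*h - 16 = (h - 8)*(h + 2)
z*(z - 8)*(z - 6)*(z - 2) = z^4 - 16*z^3 + 76*z^2 - 96*z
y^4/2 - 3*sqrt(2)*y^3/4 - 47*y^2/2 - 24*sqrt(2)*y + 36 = (y/2 + sqrt(2))*(y - 6*sqrt(2))*(y - sqrt(2)/2)*(y + 3*sqrt(2))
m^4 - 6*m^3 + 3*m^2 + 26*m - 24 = (m - 4)*(m - 3)*(m - 1)*(m + 2)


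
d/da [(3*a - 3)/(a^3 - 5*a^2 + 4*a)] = 6*(2 - a)/(a^2*(a^2 - 8*a + 16))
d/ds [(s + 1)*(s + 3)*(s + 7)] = 3*s^2 + 22*s + 31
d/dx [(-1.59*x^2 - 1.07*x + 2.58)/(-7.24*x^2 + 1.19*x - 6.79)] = (-9.6389*x^2 + 58.9506*x + 4.1951)/(52.4176*x^4 - 17.2312*x^3 + 99.7353*x^2 - 16.1602*x + 46.1041)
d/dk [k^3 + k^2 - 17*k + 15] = 3*k^2 + 2*k - 17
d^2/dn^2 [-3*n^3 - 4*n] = -18*n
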